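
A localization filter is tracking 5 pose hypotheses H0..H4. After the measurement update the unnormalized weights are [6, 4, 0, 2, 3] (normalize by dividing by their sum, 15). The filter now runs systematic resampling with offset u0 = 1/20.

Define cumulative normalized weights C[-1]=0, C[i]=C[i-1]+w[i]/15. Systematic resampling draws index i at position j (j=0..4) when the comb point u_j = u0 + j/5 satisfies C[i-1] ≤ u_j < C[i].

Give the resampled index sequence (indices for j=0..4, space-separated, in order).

0 0 1 1 4

C = [2/5, 2/3, 2/3, 4/5, 1]
j=0: u_0=1/20 ∈ [0, 2/5) → index 0
j=1: u_1=1/4 ∈ [0, 2/5) → index 0
j=2: u_2=9/20 ∈ [2/5, 2/3) → index 1
j=3: u_3=13/20 ∈ [2/5, 2/3) → index 1
j=4: u_4=17/20 ∈ [4/5, 1) → index 4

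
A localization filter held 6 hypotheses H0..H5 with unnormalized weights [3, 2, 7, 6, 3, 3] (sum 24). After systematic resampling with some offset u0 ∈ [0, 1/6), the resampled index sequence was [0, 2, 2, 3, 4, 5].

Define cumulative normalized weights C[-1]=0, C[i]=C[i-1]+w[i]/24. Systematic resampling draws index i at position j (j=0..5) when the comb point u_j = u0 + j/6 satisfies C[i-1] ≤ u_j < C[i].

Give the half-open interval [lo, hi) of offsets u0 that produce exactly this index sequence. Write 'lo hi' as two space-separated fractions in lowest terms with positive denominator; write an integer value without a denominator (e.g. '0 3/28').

C = [1/8, 5/24, 1/2, 3/4, 7/8, 1]
j=0 picked index 0: u0 ∈ [0, 1/8)
j=1 picked index 2: u0 ∈ [1/24, 1/3)
j=2 picked index 2: u0 ∈ [-1/8, 1/6)
j=3 picked index 3: u0 ∈ [0, 1/4)
j=4 picked index 4: u0 ∈ [1/12, 5/24)
j=5 picked index 5: u0 ∈ [1/24, 1/6)
intersection: [1/12, 1/8)

1/12 1/8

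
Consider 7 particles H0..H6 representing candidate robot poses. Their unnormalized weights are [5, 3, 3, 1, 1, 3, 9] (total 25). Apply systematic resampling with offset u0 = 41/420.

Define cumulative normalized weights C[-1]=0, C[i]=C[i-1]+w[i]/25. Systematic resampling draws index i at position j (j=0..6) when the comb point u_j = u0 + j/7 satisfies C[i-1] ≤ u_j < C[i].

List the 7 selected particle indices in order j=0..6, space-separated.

0 1 2 5 6 6 6

C = [1/5, 8/25, 11/25, 12/25, 13/25, 16/25, 1]
j=0: u_0=41/420 ∈ [0, 1/5) → index 0
j=1: u_1=101/420 ∈ [1/5, 8/25) → index 1
j=2: u_2=23/60 ∈ [8/25, 11/25) → index 2
j=3: u_3=221/420 ∈ [13/25, 16/25) → index 5
j=4: u_4=281/420 ∈ [16/25, 1) → index 6
j=5: u_5=341/420 ∈ [16/25, 1) → index 6
j=6: u_6=401/420 ∈ [16/25, 1) → index 6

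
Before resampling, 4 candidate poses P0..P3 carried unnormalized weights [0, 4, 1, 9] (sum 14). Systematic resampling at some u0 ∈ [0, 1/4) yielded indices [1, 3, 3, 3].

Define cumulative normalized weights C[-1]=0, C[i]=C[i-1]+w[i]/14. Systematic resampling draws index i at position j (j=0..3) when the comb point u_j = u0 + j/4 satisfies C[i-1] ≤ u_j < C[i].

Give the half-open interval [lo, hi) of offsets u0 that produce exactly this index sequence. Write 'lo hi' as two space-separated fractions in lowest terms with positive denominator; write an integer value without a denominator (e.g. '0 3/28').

C = [0, 2/7, 5/14, 1]
j=0 picked index 1: u0 ∈ [0, 2/7)
j=1 picked index 3: u0 ∈ [3/28, 3/4)
j=2 picked index 3: u0 ∈ [-1/7, 1/2)
j=3 picked index 3: u0 ∈ [-11/28, 1/4)
intersection: [3/28, 1/4)

3/28 1/4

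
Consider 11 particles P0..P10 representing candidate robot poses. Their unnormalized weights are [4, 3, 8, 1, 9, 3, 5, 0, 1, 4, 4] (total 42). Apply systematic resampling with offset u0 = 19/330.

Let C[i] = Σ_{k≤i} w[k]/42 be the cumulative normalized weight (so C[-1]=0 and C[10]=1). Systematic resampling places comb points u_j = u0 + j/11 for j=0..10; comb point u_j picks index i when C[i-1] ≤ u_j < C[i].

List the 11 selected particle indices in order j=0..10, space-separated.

0 1 2 2 4 4 5 6 6 9 10

C = [2/21, 1/6, 5/14, 8/21, 25/42, 2/3, 11/14, 11/14, 17/21, 19/21, 1]
j=0: u_0=19/330 ∈ [0, 2/21) → index 0
j=1: u_1=49/330 ∈ [2/21, 1/6) → index 1
j=2: u_2=79/330 ∈ [1/6, 5/14) → index 2
j=3: u_3=109/330 ∈ [1/6, 5/14) → index 2
j=4: u_4=139/330 ∈ [8/21, 25/42) → index 4
j=5: u_5=169/330 ∈ [8/21, 25/42) → index 4
j=6: u_6=199/330 ∈ [25/42, 2/3) → index 5
j=7: u_7=229/330 ∈ [2/3, 11/14) → index 6
j=8: u_8=259/330 ∈ [2/3, 11/14) → index 6
j=9: u_9=289/330 ∈ [17/21, 19/21) → index 9
j=10: u_10=29/30 ∈ [19/21, 1) → index 10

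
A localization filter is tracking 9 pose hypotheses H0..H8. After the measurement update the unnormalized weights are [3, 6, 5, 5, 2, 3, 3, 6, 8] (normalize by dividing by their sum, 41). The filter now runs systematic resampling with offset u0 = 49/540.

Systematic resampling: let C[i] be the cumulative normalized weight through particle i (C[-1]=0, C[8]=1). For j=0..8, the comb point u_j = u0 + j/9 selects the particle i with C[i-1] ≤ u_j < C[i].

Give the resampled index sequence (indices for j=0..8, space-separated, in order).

1 1 2 3 5 6 7 8 8

C = [3/41, 9/41, 14/41, 19/41, 21/41, 24/41, 27/41, 33/41, 1]
j=0: u_0=49/540 ∈ [3/41, 9/41) → index 1
j=1: u_1=109/540 ∈ [3/41, 9/41) → index 1
j=2: u_2=169/540 ∈ [9/41, 14/41) → index 2
j=3: u_3=229/540 ∈ [14/41, 19/41) → index 3
j=4: u_4=289/540 ∈ [21/41, 24/41) → index 5
j=5: u_5=349/540 ∈ [24/41, 27/41) → index 6
j=6: u_6=409/540 ∈ [27/41, 33/41) → index 7
j=7: u_7=469/540 ∈ [33/41, 1) → index 8
j=8: u_8=529/540 ∈ [33/41, 1) → index 8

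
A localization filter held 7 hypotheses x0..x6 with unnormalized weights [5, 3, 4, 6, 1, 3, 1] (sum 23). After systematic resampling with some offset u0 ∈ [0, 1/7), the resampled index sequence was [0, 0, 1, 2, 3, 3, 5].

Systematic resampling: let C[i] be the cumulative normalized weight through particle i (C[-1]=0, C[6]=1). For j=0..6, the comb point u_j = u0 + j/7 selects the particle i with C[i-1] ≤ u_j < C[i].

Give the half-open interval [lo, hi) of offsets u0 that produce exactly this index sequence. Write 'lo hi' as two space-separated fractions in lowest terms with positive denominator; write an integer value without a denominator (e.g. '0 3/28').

0 10/161

C = [5/23, 8/23, 12/23, 18/23, 19/23, 22/23, 1]
j=0 picked index 0: u0 ∈ [0, 5/23)
j=1 picked index 0: u0 ∈ [-1/7, 12/161)
j=2 picked index 1: u0 ∈ [-11/161, 10/161)
j=3 picked index 2: u0 ∈ [-13/161, 15/161)
j=4 picked index 3: u0 ∈ [-8/161, 34/161)
j=5 picked index 3: u0 ∈ [-31/161, 11/161)
j=6 picked index 5: u0 ∈ [-5/161, 16/161)
intersection: [0, 10/161)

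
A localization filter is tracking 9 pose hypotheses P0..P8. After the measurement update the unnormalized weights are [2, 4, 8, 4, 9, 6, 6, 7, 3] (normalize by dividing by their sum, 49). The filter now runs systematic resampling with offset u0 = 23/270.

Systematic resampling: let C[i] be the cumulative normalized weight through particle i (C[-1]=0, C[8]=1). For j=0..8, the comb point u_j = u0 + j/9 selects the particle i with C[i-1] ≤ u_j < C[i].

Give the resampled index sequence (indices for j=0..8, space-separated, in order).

1 2 3 4 4 5 6 7 8

C = [2/49, 6/49, 2/7, 18/49, 27/49, 33/49, 39/49, 46/49, 1]
j=0: u_0=23/270 ∈ [2/49, 6/49) → index 1
j=1: u_1=53/270 ∈ [6/49, 2/7) → index 2
j=2: u_2=83/270 ∈ [2/7, 18/49) → index 3
j=3: u_3=113/270 ∈ [18/49, 27/49) → index 4
j=4: u_4=143/270 ∈ [18/49, 27/49) → index 4
j=5: u_5=173/270 ∈ [27/49, 33/49) → index 5
j=6: u_6=203/270 ∈ [33/49, 39/49) → index 6
j=7: u_7=233/270 ∈ [39/49, 46/49) → index 7
j=8: u_8=263/270 ∈ [46/49, 1) → index 8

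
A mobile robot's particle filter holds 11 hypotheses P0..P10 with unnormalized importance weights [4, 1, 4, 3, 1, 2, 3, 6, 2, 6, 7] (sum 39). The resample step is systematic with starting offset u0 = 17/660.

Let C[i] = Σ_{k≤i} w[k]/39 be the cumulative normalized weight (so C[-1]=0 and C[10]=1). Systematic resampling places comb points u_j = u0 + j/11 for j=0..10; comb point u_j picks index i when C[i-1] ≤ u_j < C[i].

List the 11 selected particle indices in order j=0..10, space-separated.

C = [4/39, 5/39, 3/13, 4/13, 1/3, 5/13, 6/13, 8/13, 2/3, 32/39, 1]
j=0: u_0=17/660 ∈ [0, 4/39) → index 0
j=1: u_1=7/60 ∈ [4/39, 5/39) → index 1
j=2: u_2=137/660 ∈ [5/39, 3/13) → index 2
j=3: u_3=197/660 ∈ [3/13, 4/13) → index 3
j=4: u_4=257/660 ∈ [5/13, 6/13) → index 6
j=5: u_5=317/660 ∈ [6/13, 8/13) → index 7
j=6: u_6=377/660 ∈ [6/13, 8/13) → index 7
j=7: u_7=437/660 ∈ [8/13, 2/3) → index 8
j=8: u_8=497/660 ∈ [2/3, 32/39) → index 9
j=9: u_9=557/660 ∈ [32/39, 1) → index 10
j=10: u_10=617/660 ∈ [32/39, 1) → index 10

0 1 2 3 6 7 7 8 9 10 10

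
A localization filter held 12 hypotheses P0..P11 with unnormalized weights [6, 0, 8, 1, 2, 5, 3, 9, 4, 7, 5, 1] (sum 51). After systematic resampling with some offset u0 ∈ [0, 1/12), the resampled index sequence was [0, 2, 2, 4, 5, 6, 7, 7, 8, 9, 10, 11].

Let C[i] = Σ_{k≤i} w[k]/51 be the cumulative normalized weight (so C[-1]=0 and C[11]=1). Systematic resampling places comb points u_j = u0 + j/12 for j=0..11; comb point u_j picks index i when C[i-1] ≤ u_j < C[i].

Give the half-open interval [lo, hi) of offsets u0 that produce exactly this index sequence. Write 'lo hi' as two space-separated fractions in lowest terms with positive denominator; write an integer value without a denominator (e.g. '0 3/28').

13/204 5/68

C = [2/17, 2/17, 14/51, 5/17, 1/3, 22/51, 25/51, 2/3, 38/51, 15/17, 50/51, 1]
j=0 picked index 0: u0 ∈ [0, 2/17)
j=1 picked index 2: u0 ∈ [7/204, 13/68)
j=2 picked index 2: u0 ∈ [-5/102, 11/102)
j=3 picked index 4: u0 ∈ [3/68, 1/12)
j=4 picked index 5: u0 ∈ [0, 5/51)
j=5 picked index 6: u0 ∈ [1/68, 5/68)
j=6 picked index 7: u0 ∈ [-1/102, 1/6)
j=7 picked index 7: u0 ∈ [-19/204, 1/12)
j=8 picked index 8: u0 ∈ [0, 4/51)
j=9 picked index 9: u0 ∈ [-1/204, 9/68)
j=10 picked index 10: u0 ∈ [5/102, 5/34)
j=11 picked index 11: u0 ∈ [13/204, 1/12)
intersection: [13/204, 5/68)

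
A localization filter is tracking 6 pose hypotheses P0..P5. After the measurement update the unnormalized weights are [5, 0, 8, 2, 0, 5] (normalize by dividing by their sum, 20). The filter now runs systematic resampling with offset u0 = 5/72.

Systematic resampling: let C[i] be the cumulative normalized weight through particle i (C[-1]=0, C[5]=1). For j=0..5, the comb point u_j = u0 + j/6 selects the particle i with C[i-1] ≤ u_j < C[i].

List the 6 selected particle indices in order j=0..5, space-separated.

0 0 2 2 3 5

C = [1/4, 1/4, 13/20, 3/4, 3/4, 1]
j=0: u_0=5/72 ∈ [0, 1/4) → index 0
j=1: u_1=17/72 ∈ [0, 1/4) → index 0
j=2: u_2=29/72 ∈ [1/4, 13/20) → index 2
j=3: u_3=41/72 ∈ [1/4, 13/20) → index 2
j=4: u_4=53/72 ∈ [13/20, 3/4) → index 3
j=5: u_5=65/72 ∈ [3/4, 1) → index 5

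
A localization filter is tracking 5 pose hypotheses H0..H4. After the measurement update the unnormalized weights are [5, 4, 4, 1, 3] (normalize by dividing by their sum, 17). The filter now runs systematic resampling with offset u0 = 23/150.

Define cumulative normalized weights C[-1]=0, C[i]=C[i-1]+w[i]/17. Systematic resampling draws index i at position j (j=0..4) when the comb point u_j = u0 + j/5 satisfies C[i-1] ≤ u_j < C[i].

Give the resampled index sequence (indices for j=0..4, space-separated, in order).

0 1 2 2 4

C = [5/17, 9/17, 13/17, 14/17, 1]
j=0: u_0=23/150 ∈ [0, 5/17) → index 0
j=1: u_1=53/150 ∈ [5/17, 9/17) → index 1
j=2: u_2=83/150 ∈ [9/17, 13/17) → index 2
j=3: u_3=113/150 ∈ [9/17, 13/17) → index 2
j=4: u_4=143/150 ∈ [14/17, 1) → index 4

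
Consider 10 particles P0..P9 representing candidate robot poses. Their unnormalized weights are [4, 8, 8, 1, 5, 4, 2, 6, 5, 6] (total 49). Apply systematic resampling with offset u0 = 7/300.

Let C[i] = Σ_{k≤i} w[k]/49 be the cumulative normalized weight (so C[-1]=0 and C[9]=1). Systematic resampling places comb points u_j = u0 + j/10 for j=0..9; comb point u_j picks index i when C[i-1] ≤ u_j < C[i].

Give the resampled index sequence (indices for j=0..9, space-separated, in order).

0 1 1 2 3 4 6 7 8 9

C = [4/49, 12/49, 20/49, 3/7, 26/49, 30/49, 32/49, 38/49, 43/49, 1]
j=0: u_0=7/300 ∈ [0, 4/49) → index 0
j=1: u_1=37/300 ∈ [4/49, 12/49) → index 1
j=2: u_2=67/300 ∈ [4/49, 12/49) → index 1
j=3: u_3=97/300 ∈ [12/49, 20/49) → index 2
j=4: u_4=127/300 ∈ [20/49, 3/7) → index 3
j=5: u_5=157/300 ∈ [3/7, 26/49) → index 4
j=6: u_6=187/300 ∈ [30/49, 32/49) → index 6
j=7: u_7=217/300 ∈ [32/49, 38/49) → index 7
j=8: u_8=247/300 ∈ [38/49, 43/49) → index 8
j=9: u_9=277/300 ∈ [43/49, 1) → index 9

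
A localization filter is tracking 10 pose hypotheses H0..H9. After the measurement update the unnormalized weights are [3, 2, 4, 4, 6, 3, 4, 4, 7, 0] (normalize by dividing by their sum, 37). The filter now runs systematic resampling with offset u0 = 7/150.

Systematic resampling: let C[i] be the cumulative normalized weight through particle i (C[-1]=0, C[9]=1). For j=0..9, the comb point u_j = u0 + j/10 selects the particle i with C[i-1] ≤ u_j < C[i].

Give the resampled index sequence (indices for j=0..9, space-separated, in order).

C = [3/37, 5/37, 9/37, 13/37, 19/37, 22/37, 26/37, 30/37, 1, 1]
j=0: u_0=7/150 ∈ [0, 3/37) → index 0
j=1: u_1=11/75 ∈ [5/37, 9/37) → index 2
j=2: u_2=37/150 ∈ [9/37, 13/37) → index 3
j=3: u_3=26/75 ∈ [9/37, 13/37) → index 3
j=4: u_4=67/150 ∈ [13/37, 19/37) → index 4
j=5: u_5=41/75 ∈ [19/37, 22/37) → index 5
j=6: u_6=97/150 ∈ [22/37, 26/37) → index 6
j=7: u_7=56/75 ∈ [26/37, 30/37) → index 7
j=8: u_8=127/150 ∈ [30/37, 1) → index 8
j=9: u_9=71/75 ∈ [30/37, 1) → index 8

0 2 3 3 4 5 6 7 8 8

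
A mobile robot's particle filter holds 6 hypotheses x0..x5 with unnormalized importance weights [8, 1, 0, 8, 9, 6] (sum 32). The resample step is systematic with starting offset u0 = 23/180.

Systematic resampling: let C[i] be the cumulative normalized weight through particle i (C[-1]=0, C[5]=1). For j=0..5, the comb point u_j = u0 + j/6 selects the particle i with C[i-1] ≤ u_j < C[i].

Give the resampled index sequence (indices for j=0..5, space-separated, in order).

0 3 3 4 4 5

C = [1/4, 9/32, 9/32, 17/32, 13/16, 1]
j=0: u_0=23/180 ∈ [0, 1/4) → index 0
j=1: u_1=53/180 ∈ [9/32, 17/32) → index 3
j=2: u_2=83/180 ∈ [9/32, 17/32) → index 3
j=3: u_3=113/180 ∈ [17/32, 13/16) → index 4
j=4: u_4=143/180 ∈ [17/32, 13/16) → index 4
j=5: u_5=173/180 ∈ [13/16, 1) → index 5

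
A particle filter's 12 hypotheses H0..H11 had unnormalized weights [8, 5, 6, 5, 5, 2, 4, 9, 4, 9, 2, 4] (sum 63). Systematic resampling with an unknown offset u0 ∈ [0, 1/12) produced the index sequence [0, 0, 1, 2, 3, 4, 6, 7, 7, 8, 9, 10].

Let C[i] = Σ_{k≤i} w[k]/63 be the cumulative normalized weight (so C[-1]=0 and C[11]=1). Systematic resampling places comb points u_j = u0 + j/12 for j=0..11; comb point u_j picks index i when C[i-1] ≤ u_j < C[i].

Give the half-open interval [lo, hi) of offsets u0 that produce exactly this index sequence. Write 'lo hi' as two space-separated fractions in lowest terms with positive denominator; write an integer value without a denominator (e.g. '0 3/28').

0 1/84

C = [8/63, 13/63, 19/63, 8/21, 29/63, 31/63, 5/9, 44/63, 16/21, 19/21, 59/63, 1]
j=0 picked index 0: u0 ∈ [0, 8/63)
j=1 picked index 0: u0 ∈ [-1/12, 11/252)
j=2 picked index 1: u0 ∈ [-5/126, 5/126)
j=3 picked index 2: u0 ∈ [-11/252, 13/252)
j=4 picked index 3: u0 ∈ [-2/63, 1/21)
j=5 picked index 4: u0 ∈ [-1/28, 11/252)
j=6 picked index 6: u0 ∈ [-1/126, 1/18)
j=7 picked index 7: u0 ∈ [-1/36, 29/252)
j=8 picked index 7: u0 ∈ [-1/9, 2/63)
j=9 picked index 8: u0 ∈ [-13/252, 1/84)
j=10 picked index 9: u0 ∈ [-1/14, 1/14)
j=11 picked index 10: u0 ∈ [-1/84, 5/252)
intersection: [0, 1/84)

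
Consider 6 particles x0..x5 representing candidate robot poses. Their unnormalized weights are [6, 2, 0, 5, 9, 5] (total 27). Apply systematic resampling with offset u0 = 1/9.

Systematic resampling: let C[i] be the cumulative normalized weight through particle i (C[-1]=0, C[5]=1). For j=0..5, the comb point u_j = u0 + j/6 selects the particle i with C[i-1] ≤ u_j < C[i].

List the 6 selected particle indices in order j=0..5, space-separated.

0 1 3 4 4 5

C = [2/9, 8/27, 8/27, 13/27, 22/27, 1]
j=0: u_0=1/9 ∈ [0, 2/9) → index 0
j=1: u_1=5/18 ∈ [2/9, 8/27) → index 1
j=2: u_2=4/9 ∈ [8/27, 13/27) → index 3
j=3: u_3=11/18 ∈ [13/27, 22/27) → index 4
j=4: u_4=7/9 ∈ [13/27, 22/27) → index 4
j=5: u_5=17/18 ∈ [22/27, 1) → index 5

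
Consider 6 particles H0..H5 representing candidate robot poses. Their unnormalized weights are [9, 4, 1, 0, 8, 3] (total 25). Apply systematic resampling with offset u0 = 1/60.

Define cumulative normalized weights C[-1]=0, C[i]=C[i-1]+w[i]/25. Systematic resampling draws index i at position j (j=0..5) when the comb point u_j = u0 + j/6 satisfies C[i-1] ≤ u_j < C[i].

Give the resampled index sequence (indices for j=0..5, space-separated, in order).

C = [9/25, 13/25, 14/25, 14/25, 22/25, 1]
j=0: u_0=1/60 ∈ [0, 9/25) → index 0
j=1: u_1=11/60 ∈ [0, 9/25) → index 0
j=2: u_2=7/20 ∈ [0, 9/25) → index 0
j=3: u_3=31/60 ∈ [9/25, 13/25) → index 1
j=4: u_4=41/60 ∈ [14/25, 22/25) → index 4
j=5: u_5=17/20 ∈ [14/25, 22/25) → index 4

0 0 0 1 4 4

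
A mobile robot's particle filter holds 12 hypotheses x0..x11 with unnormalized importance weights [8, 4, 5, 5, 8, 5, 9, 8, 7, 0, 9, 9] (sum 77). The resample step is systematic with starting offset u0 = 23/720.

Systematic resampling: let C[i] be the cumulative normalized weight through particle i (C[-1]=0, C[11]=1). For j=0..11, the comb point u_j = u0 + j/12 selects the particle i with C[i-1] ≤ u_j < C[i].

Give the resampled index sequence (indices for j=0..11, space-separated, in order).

0 1 2 3 4 5 6 7 8 10 10 11

C = [8/77, 12/77, 17/77, 2/7, 30/77, 5/11, 4/7, 52/77, 59/77, 59/77, 68/77, 1]
j=0: u_0=23/720 ∈ [0, 8/77) → index 0
j=1: u_1=83/720 ∈ [8/77, 12/77) → index 1
j=2: u_2=143/720 ∈ [12/77, 17/77) → index 2
j=3: u_3=203/720 ∈ [17/77, 2/7) → index 3
j=4: u_4=263/720 ∈ [2/7, 30/77) → index 4
j=5: u_5=323/720 ∈ [30/77, 5/11) → index 5
j=6: u_6=383/720 ∈ [5/11, 4/7) → index 6
j=7: u_7=443/720 ∈ [4/7, 52/77) → index 7
j=8: u_8=503/720 ∈ [52/77, 59/77) → index 8
j=9: u_9=563/720 ∈ [59/77, 68/77) → index 10
j=10: u_10=623/720 ∈ [59/77, 68/77) → index 10
j=11: u_11=683/720 ∈ [68/77, 1) → index 11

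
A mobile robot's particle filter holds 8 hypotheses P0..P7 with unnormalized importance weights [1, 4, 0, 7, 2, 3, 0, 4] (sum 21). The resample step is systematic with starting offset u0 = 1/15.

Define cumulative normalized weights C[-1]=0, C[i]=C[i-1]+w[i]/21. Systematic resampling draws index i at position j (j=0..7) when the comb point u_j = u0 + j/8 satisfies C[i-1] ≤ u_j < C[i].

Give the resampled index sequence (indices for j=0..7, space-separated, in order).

1 1 3 3 3 5 7 7

C = [1/21, 5/21, 5/21, 4/7, 2/3, 17/21, 17/21, 1]
j=0: u_0=1/15 ∈ [1/21, 5/21) → index 1
j=1: u_1=23/120 ∈ [1/21, 5/21) → index 1
j=2: u_2=19/60 ∈ [5/21, 4/7) → index 3
j=3: u_3=53/120 ∈ [5/21, 4/7) → index 3
j=4: u_4=17/30 ∈ [5/21, 4/7) → index 3
j=5: u_5=83/120 ∈ [2/3, 17/21) → index 5
j=6: u_6=49/60 ∈ [17/21, 1) → index 7
j=7: u_7=113/120 ∈ [17/21, 1) → index 7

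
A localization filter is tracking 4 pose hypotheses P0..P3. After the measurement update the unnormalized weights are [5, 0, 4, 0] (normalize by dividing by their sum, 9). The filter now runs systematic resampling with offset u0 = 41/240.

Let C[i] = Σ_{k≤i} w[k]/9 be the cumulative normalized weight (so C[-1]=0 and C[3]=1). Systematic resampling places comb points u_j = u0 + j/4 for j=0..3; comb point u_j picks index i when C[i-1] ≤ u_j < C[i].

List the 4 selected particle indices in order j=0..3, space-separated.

0 0 2 2

C = [5/9, 5/9, 1, 1]
j=0: u_0=41/240 ∈ [0, 5/9) → index 0
j=1: u_1=101/240 ∈ [0, 5/9) → index 0
j=2: u_2=161/240 ∈ [5/9, 1) → index 2
j=3: u_3=221/240 ∈ [5/9, 1) → index 2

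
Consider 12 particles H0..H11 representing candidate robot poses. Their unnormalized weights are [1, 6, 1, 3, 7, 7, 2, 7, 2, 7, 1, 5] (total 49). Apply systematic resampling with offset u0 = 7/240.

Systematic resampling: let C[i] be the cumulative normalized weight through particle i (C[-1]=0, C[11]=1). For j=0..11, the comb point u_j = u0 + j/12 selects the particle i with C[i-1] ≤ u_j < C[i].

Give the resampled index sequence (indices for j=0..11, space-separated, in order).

1 1 3 4 4 5 6 7 8 9 9 11

C = [1/49, 1/7, 8/49, 11/49, 18/49, 25/49, 27/49, 34/49, 36/49, 43/49, 44/49, 1]
j=0: u_0=7/240 ∈ [1/49, 1/7) → index 1
j=1: u_1=9/80 ∈ [1/49, 1/7) → index 1
j=2: u_2=47/240 ∈ [8/49, 11/49) → index 3
j=3: u_3=67/240 ∈ [11/49, 18/49) → index 4
j=4: u_4=29/80 ∈ [11/49, 18/49) → index 4
j=5: u_5=107/240 ∈ [18/49, 25/49) → index 5
j=6: u_6=127/240 ∈ [25/49, 27/49) → index 6
j=7: u_7=49/80 ∈ [27/49, 34/49) → index 7
j=8: u_8=167/240 ∈ [34/49, 36/49) → index 8
j=9: u_9=187/240 ∈ [36/49, 43/49) → index 9
j=10: u_10=69/80 ∈ [36/49, 43/49) → index 9
j=11: u_11=227/240 ∈ [44/49, 1) → index 11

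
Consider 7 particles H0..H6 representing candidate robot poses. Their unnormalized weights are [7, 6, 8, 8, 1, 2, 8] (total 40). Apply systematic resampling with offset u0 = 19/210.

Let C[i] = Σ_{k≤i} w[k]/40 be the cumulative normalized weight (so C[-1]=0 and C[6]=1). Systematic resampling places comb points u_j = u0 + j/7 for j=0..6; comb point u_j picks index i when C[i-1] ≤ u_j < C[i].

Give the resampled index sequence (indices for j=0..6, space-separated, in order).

0 1 2 2 3 6 6

C = [7/40, 13/40, 21/40, 29/40, 3/4, 4/5, 1]
j=0: u_0=19/210 ∈ [0, 7/40) → index 0
j=1: u_1=7/30 ∈ [7/40, 13/40) → index 1
j=2: u_2=79/210 ∈ [13/40, 21/40) → index 2
j=3: u_3=109/210 ∈ [13/40, 21/40) → index 2
j=4: u_4=139/210 ∈ [21/40, 29/40) → index 3
j=5: u_5=169/210 ∈ [4/5, 1) → index 6
j=6: u_6=199/210 ∈ [4/5, 1) → index 6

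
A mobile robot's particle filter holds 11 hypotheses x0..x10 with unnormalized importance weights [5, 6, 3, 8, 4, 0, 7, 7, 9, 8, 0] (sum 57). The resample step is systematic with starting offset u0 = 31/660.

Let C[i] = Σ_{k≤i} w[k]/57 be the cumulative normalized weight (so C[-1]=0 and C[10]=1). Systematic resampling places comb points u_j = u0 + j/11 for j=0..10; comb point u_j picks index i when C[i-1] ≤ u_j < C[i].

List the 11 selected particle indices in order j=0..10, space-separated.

C = [5/57, 11/57, 14/57, 22/57, 26/57, 26/57, 11/19, 40/57, 49/57, 1, 1]
j=0: u_0=31/660 ∈ [0, 5/57) → index 0
j=1: u_1=91/660 ∈ [5/57, 11/57) → index 1
j=2: u_2=151/660 ∈ [11/57, 14/57) → index 2
j=3: u_3=211/660 ∈ [14/57, 22/57) → index 3
j=4: u_4=271/660 ∈ [22/57, 26/57) → index 4
j=5: u_5=331/660 ∈ [26/57, 11/19) → index 6
j=6: u_6=391/660 ∈ [11/19, 40/57) → index 7
j=7: u_7=41/60 ∈ [11/19, 40/57) → index 7
j=8: u_8=511/660 ∈ [40/57, 49/57) → index 8
j=9: u_9=571/660 ∈ [49/57, 1) → index 9
j=10: u_10=631/660 ∈ [49/57, 1) → index 9

0 1 2 3 4 6 7 7 8 9 9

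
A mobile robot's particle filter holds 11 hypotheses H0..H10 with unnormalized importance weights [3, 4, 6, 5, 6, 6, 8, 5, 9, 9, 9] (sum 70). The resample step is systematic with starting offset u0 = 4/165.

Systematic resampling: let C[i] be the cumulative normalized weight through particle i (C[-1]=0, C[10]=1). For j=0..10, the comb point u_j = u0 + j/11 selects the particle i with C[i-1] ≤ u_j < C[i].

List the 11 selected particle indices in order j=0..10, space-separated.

0 2 3 4 5 6 7 8 9 9 10

C = [3/70, 1/10, 13/70, 9/35, 12/35, 3/7, 19/35, 43/70, 26/35, 61/70, 1]
j=0: u_0=4/165 ∈ [0, 3/70) → index 0
j=1: u_1=19/165 ∈ [1/10, 13/70) → index 2
j=2: u_2=34/165 ∈ [13/70, 9/35) → index 3
j=3: u_3=49/165 ∈ [9/35, 12/35) → index 4
j=4: u_4=64/165 ∈ [12/35, 3/7) → index 5
j=5: u_5=79/165 ∈ [3/7, 19/35) → index 6
j=6: u_6=94/165 ∈ [19/35, 43/70) → index 7
j=7: u_7=109/165 ∈ [43/70, 26/35) → index 8
j=8: u_8=124/165 ∈ [26/35, 61/70) → index 9
j=9: u_9=139/165 ∈ [26/35, 61/70) → index 9
j=10: u_10=14/15 ∈ [61/70, 1) → index 10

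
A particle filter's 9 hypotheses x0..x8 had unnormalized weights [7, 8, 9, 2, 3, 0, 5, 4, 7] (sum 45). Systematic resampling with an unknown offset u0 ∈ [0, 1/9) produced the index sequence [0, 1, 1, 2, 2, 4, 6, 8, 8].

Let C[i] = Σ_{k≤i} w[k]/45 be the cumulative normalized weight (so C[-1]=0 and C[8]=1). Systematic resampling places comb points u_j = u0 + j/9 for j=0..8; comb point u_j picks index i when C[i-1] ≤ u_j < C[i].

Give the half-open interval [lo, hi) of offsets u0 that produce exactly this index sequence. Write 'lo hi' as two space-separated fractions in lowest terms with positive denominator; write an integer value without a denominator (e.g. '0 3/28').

C = [7/45, 1/3, 8/15, 26/45, 29/45, 29/45, 34/45, 38/45, 1]
j=0 picked index 0: u0 ∈ [0, 7/45)
j=1 picked index 1: u0 ∈ [2/45, 2/9)
j=2 picked index 1: u0 ∈ [-1/15, 1/9)
j=3 picked index 2: u0 ∈ [0, 1/5)
j=4 picked index 2: u0 ∈ [-1/9, 4/45)
j=5 picked index 4: u0 ∈ [1/45, 4/45)
j=6 picked index 6: u0 ∈ [-1/45, 4/45)
j=7 picked index 8: u0 ∈ [1/15, 2/9)
j=8 picked index 8: u0 ∈ [-2/45, 1/9)
intersection: [1/15, 4/45)

1/15 4/45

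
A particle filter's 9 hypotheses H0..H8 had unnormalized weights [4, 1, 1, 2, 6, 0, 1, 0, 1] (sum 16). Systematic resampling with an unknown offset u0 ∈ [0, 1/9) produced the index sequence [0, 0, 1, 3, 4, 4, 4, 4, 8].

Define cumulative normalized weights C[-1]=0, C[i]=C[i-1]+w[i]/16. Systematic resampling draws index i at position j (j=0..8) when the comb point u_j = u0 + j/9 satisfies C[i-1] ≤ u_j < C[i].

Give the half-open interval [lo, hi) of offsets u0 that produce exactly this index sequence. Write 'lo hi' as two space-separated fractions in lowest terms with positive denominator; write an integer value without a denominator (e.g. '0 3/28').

C = [1/4, 5/16, 3/8, 1/2, 7/8, 7/8, 15/16, 15/16, 1]
j=0 picked index 0: u0 ∈ [0, 1/4)
j=1 picked index 0: u0 ∈ [-1/9, 5/36)
j=2 picked index 1: u0 ∈ [1/36, 13/144)
j=3 picked index 3: u0 ∈ [1/24, 1/6)
j=4 picked index 4: u0 ∈ [1/18, 31/72)
j=5 picked index 4: u0 ∈ [-1/18, 23/72)
j=6 picked index 4: u0 ∈ [-1/6, 5/24)
j=7 picked index 4: u0 ∈ [-5/18, 7/72)
j=8 picked index 8: u0 ∈ [7/144, 1/9)
intersection: [1/18, 13/144)

1/18 13/144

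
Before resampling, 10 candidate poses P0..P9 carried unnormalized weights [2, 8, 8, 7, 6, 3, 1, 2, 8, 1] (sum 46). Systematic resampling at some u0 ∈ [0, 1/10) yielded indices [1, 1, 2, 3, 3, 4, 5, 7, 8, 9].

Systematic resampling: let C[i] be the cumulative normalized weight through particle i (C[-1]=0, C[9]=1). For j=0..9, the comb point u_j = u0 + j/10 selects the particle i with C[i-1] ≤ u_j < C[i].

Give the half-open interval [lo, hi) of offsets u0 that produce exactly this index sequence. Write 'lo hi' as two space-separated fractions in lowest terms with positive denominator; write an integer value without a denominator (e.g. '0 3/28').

C = [1/23, 5/23, 9/23, 25/46, 31/46, 17/23, 35/46, 37/46, 45/46, 1]
j=0 picked index 1: u0 ∈ [1/23, 5/23)
j=1 picked index 1: u0 ∈ [-13/230, 27/230)
j=2 picked index 2: u0 ∈ [2/115, 22/115)
j=3 picked index 3: u0 ∈ [21/230, 28/115)
j=4 picked index 3: u0 ∈ [-1/115, 33/230)
j=5 picked index 4: u0 ∈ [1/23, 4/23)
j=6 picked index 5: u0 ∈ [17/230, 16/115)
j=7 picked index 7: u0 ∈ [7/115, 12/115)
j=8 picked index 8: u0 ∈ [1/230, 41/230)
j=9 picked index 9: u0 ∈ [9/115, 1/10)
intersection: [21/230, 1/10)

21/230 1/10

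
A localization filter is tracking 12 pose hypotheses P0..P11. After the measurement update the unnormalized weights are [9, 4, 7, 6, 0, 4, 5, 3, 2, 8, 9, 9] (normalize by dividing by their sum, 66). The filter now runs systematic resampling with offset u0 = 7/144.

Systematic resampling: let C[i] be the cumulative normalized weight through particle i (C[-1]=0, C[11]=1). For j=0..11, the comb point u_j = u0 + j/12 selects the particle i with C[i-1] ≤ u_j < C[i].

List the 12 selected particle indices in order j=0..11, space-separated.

C = [3/22, 13/66, 10/33, 13/33, 13/33, 5/11, 35/66, 19/33, 20/33, 8/11, 19/22, 1]
j=0: u_0=7/144 ∈ [0, 3/22) → index 0
j=1: u_1=19/144 ∈ [0, 3/22) → index 0
j=2: u_2=31/144 ∈ [13/66, 10/33) → index 2
j=3: u_3=43/144 ∈ [13/66, 10/33) → index 2
j=4: u_4=55/144 ∈ [10/33, 13/33) → index 3
j=5: u_5=67/144 ∈ [5/11, 35/66) → index 6
j=6: u_6=79/144 ∈ [35/66, 19/33) → index 7
j=7: u_7=91/144 ∈ [20/33, 8/11) → index 9
j=8: u_8=103/144 ∈ [20/33, 8/11) → index 9
j=9: u_9=115/144 ∈ [8/11, 19/22) → index 10
j=10: u_10=127/144 ∈ [19/22, 1) → index 11
j=11: u_11=139/144 ∈ [19/22, 1) → index 11

0 0 2 2 3 6 7 9 9 10 11 11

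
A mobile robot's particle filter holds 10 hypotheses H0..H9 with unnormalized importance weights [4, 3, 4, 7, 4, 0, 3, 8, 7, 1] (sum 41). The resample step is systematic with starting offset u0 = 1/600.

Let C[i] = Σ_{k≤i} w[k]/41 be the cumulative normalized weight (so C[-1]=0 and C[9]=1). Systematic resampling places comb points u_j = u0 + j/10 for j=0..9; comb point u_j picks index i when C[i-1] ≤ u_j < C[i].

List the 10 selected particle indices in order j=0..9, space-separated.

0 1 2 3 3 4 6 7 7 8

C = [4/41, 7/41, 11/41, 18/41, 22/41, 22/41, 25/41, 33/41, 40/41, 1]
j=0: u_0=1/600 ∈ [0, 4/41) → index 0
j=1: u_1=61/600 ∈ [4/41, 7/41) → index 1
j=2: u_2=121/600 ∈ [7/41, 11/41) → index 2
j=3: u_3=181/600 ∈ [11/41, 18/41) → index 3
j=4: u_4=241/600 ∈ [11/41, 18/41) → index 3
j=5: u_5=301/600 ∈ [18/41, 22/41) → index 4
j=6: u_6=361/600 ∈ [22/41, 25/41) → index 6
j=7: u_7=421/600 ∈ [25/41, 33/41) → index 7
j=8: u_8=481/600 ∈ [25/41, 33/41) → index 7
j=9: u_9=541/600 ∈ [33/41, 40/41) → index 8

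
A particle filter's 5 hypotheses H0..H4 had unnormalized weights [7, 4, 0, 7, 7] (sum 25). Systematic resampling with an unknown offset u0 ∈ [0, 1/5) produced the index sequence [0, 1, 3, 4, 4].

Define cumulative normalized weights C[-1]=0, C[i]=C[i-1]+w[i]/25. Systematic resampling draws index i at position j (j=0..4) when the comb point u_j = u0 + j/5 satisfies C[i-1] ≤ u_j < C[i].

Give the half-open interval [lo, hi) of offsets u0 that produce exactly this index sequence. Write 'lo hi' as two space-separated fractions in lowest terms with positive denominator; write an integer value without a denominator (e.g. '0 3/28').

C = [7/25, 11/25, 11/25, 18/25, 1]
j=0 picked index 0: u0 ∈ [0, 7/25)
j=1 picked index 1: u0 ∈ [2/25, 6/25)
j=2 picked index 3: u0 ∈ [1/25, 8/25)
j=3 picked index 4: u0 ∈ [3/25, 2/5)
j=4 picked index 4: u0 ∈ [-2/25, 1/5)
intersection: [3/25, 1/5)

3/25 1/5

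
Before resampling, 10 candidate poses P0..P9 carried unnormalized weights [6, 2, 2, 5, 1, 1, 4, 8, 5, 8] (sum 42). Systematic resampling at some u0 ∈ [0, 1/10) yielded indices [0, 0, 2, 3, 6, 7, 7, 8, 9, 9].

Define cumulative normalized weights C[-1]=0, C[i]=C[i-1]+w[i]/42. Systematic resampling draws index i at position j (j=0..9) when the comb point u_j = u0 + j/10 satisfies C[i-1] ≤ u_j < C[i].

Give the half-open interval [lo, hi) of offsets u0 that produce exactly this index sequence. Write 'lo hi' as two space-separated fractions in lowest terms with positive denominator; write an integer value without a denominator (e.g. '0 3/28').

1/105 4/105

C = [1/7, 4/21, 5/21, 5/14, 8/21, 17/42, 1/2, 29/42, 17/21, 1]
j=0 picked index 0: u0 ∈ [0, 1/7)
j=1 picked index 0: u0 ∈ [-1/10, 3/70)
j=2 picked index 2: u0 ∈ [-1/105, 4/105)
j=3 picked index 3: u0 ∈ [-13/210, 2/35)
j=4 picked index 6: u0 ∈ [1/210, 1/10)
j=5 picked index 7: u0 ∈ [0, 4/21)
j=6 picked index 7: u0 ∈ [-1/10, 19/210)
j=7 picked index 8: u0 ∈ [-1/105, 23/210)
j=8 picked index 9: u0 ∈ [1/105, 1/5)
j=9 picked index 9: u0 ∈ [-19/210, 1/10)
intersection: [1/105, 4/105)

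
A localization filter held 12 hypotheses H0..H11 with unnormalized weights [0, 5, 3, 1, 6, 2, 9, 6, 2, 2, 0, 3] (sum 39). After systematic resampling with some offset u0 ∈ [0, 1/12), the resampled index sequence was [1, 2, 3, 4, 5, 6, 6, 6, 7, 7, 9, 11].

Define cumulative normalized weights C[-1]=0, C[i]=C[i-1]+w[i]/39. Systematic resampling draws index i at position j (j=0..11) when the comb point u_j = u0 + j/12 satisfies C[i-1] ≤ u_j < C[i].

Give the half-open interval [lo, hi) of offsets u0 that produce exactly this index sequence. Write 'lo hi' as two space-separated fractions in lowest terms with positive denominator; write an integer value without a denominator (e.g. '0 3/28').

C = [0, 5/39, 8/39, 3/13, 5/13, 17/39, 2/3, 32/39, 34/39, 12/13, 12/13, 1]
j=0 picked index 1: u0 ∈ [0, 5/39)
j=1 picked index 2: u0 ∈ [7/156, 19/156)
j=2 picked index 3: u0 ∈ [1/26, 5/78)
j=3 picked index 4: u0 ∈ [-1/52, 7/52)
j=4 picked index 5: u0 ∈ [2/39, 4/39)
j=5 picked index 6: u0 ∈ [1/52, 1/4)
j=6 picked index 6: u0 ∈ [-5/78, 1/6)
j=7 picked index 6: u0 ∈ [-23/156, 1/12)
j=8 picked index 7: u0 ∈ [0, 2/13)
j=9 picked index 7: u0 ∈ [-1/12, 11/156)
j=10 picked index 9: u0 ∈ [1/26, 7/78)
j=11 picked index 11: u0 ∈ [1/156, 1/12)
intersection: [2/39, 5/78)

2/39 5/78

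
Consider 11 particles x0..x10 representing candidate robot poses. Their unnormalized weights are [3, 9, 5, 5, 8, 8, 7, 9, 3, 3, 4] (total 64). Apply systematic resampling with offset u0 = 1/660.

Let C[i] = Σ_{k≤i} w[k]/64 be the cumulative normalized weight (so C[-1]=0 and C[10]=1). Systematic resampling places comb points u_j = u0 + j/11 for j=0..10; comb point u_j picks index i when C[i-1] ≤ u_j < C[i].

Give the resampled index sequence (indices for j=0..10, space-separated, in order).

0 1 1 3 4 4 5 6 7 7 9

C = [3/64, 3/16, 17/64, 11/32, 15/32, 19/32, 45/64, 27/32, 57/64, 15/16, 1]
j=0: u_0=1/660 ∈ [0, 3/64) → index 0
j=1: u_1=61/660 ∈ [3/64, 3/16) → index 1
j=2: u_2=11/60 ∈ [3/64, 3/16) → index 1
j=3: u_3=181/660 ∈ [17/64, 11/32) → index 3
j=4: u_4=241/660 ∈ [11/32, 15/32) → index 4
j=5: u_5=301/660 ∈ [11/32, 15/32) → index 4
j=6: u_6=361/660 ∈ [15/32, 19/32) → index 5
j=7: u_7=421/660 ∈ [19/32, 45/64) → index 6
j=8: u_8=481/660 ∈ [45/64, 27/32) → index 7
j=9: u_9=541/660 ∈ [45/64, 27/32) → index 7
j=10: u_10=601/660 ∈ [57/64, 15/16) → index 9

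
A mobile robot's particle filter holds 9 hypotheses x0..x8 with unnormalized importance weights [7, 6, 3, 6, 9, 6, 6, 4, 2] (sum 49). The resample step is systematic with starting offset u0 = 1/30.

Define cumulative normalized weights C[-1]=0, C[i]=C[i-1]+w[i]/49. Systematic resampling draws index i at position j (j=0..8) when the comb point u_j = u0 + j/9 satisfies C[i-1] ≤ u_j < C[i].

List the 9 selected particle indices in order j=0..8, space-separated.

0 1 1 3 4 4 5 6 7

C = [1/7, 13/49, 16/49, 22/49, 31/49, 37/49, 43/49, 47/49, 1]
j=0: u_0=1/30 ∈ [0, 1/7) → index 0
j=1: u_1=13/90 ∈ [1/7, 13/49) → index 1
j=2: u_2=23/90 ∈ [1/7, 13/49) → index 1
j=3: u_3=11/30 ∈ [16/49, 22/49) → index 3
j=4: u_4=43/90 ∈ [22/49, 31/49) → index 4
j=5: u_5=53/90 ∈ [22/49, 31/49) → index 4
j=6: u_6=7/10 ∈ [31/49, 37/49) → index 5
j=7: u_7=73/90 ∈ [37/49, 43/49) → index 6
j=8: u_8=83/90 ∈ [43/49, 47/49) → index 7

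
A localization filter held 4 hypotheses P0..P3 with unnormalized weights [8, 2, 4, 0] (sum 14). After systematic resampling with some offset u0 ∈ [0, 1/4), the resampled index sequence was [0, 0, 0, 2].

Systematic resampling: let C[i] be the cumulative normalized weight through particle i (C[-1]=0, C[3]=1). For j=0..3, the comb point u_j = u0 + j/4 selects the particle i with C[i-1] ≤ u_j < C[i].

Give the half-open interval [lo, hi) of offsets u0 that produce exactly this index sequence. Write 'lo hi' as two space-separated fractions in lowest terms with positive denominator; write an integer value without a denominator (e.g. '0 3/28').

0 1/14

C = [4/7, 5/7, 1, 1]
j=0 picked index 0: u0 ∈ [0, 4/7)
j=1 picked index 0: u0 ∈ [-1/4, 9/28)
j=2 picked index 0: u0 ∈ [-1/2, 1/14)
j=3 picked index 2: u0 ∈ [-1/28, 1/4)
intersection: [0, 1/14)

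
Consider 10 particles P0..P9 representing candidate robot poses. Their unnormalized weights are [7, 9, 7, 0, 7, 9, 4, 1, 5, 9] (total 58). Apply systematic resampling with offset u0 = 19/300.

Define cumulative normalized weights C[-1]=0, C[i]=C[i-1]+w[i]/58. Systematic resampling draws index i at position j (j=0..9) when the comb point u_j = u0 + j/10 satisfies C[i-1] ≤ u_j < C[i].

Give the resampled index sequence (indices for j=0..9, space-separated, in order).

0 1 1 2 4 5 5 8 9 9

C = [7/58, 8/29, 23/58, 23/58, 15/29, 39/58, 43/58, 22/29, 49/58, 1]
j=0: u_0=19/300 ∈ [0, 7/58) → index 0
j=1: u_1=49/300 ∈ [7/58, 8/29) → index 1
j=2: u_2=79/300 ∈ [7/58, 8/29) → index 1
j=3: u_3=109/300 ∈ [8/29, 23/58) → index 2
j=4: u_4=139/300 ∈ [23/58, 15/29) → index 4
j=5: u_5=169/300 ∈ [15/29, 39/58) → index 5
j=6: u_6=199/300 ∈ [15/29, 39/58) → index 5
j=7: u_7=229/300 ∈ [22/29, 49/58) → index 8
j=8: u_8=259/300 ∈ [49/58, 1) → index 9
j=9: u_9=289/300 ∈ [49/58, 1) → index 9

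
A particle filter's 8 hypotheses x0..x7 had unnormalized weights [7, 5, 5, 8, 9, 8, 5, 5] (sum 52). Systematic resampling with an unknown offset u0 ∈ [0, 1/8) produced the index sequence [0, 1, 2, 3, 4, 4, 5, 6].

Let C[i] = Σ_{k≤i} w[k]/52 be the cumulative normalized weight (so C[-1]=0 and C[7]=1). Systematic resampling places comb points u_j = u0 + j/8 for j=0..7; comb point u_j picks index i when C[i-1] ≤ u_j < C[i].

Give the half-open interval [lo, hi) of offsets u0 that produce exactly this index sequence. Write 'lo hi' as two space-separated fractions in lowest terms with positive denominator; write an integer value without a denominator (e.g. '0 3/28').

C = [7/52, 3/13, 17/52, 25/52, 17/26, 21/26, 47/52, 1]
j=0 picked index 0: u0 ∈ [0, 7/52)
j=1 picked index 1: u0 ∈ [1/104, 11/104)
j=2 picked index 2: u0 ∈ [-1/52, 1/13)
j=3 picked index 3: u0 ∈ [-5/104, 11/104)
j=4 picked index 4: u0 ∈ [-1/52, 2/13)
j=5 picked index 4: u0 ∈ [-15/104, 3/104)
j=6 picked index 5: u0 ∈ [-5/52, 3/52)
j=7 picked index 6: u0 ∈ [-7/104, 3/104)
intersection: [1/104, 3/104)

1/104 3/104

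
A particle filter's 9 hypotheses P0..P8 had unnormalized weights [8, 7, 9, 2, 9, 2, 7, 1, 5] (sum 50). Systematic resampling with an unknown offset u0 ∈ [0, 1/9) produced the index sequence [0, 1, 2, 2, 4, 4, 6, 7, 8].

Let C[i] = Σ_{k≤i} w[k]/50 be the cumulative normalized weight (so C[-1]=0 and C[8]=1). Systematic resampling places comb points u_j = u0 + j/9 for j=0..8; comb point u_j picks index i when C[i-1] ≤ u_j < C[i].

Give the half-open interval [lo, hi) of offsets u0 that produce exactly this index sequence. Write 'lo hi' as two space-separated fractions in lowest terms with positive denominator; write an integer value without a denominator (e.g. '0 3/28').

23/225 1/9

C = [4/25, 3/10, 12/25, 13/25, 7/10, 37/50, 22/25, 9/10, 1]
j=0 picked index 0: u0 ∈ [0, 4/25)
j=1 picked index 1: u0 ∈ [11/225, 17/90)
j=2 picked index 2: u0 ∈ [7/90, 58/225)
j=3 picked index 2: u0 ∈ [-1/30, 11/75)
j=4 picked index 4: u0 ∈ [17/225, 23/90)
j=5 picked index 4: u0 ∈ [-8/225, 13/90)
j=6 picked index 6: u0 ∈ [11/150, 16/75)
j=7 picked index 7: u0 ∈ [23/225, 11/90)
j=8 picked index 8: u0 ∈ [1/90, 1/9)
intersection: [23/225, 1/9)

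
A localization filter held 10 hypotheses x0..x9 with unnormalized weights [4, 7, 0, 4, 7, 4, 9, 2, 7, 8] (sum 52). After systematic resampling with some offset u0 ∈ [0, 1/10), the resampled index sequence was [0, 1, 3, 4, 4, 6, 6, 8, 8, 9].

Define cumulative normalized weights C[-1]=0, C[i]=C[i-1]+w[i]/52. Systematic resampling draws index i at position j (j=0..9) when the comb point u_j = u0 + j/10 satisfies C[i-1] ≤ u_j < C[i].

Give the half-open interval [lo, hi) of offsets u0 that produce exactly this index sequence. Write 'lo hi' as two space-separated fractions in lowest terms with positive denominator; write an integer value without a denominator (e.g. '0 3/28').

3/260 3/130

C = [1/13, 11/52, 11/52, 15/52, 11/26, 1/2, 35/52, 37/52, 11/13, 1]
j=0 picked index 0: u0 ∈ [0, 1/13)
j=1 picked index 1: u0 ∈ [-3/130, 29/260)
j=2 picked index 3: u0 ∈ [3/260, 23/260)
j=3 picked index 4: u0 ∈ [-3/260, 8/65)
j=4 picked index 4: u0 ∈ [-29/260, 3/130)
j=5 picked index 6: u0 ∈ [0, 9/52)
j=6 picked index 6: u0 ∈ [-1/10, 19/260)
j=7 picked index 8: u0 ∈ [3/260, 19/130)
j=8 picked index 8: u0 ∈ [-23/260, 3/65)
j=9 picked index 9: u0 ∈ [-7/130, 1/10)
intersection: [3/260, 3/130)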